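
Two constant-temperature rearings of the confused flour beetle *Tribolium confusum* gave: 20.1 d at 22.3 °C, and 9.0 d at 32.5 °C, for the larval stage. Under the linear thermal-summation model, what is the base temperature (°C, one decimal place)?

Linear rate model ⇒ the product D·(T − T_b) is constant across temperatures.
20.1·(22.3 − T_b) = 9.0·(32.5 − T_b)
T_b = (20.1·22.3 − 9.0·32.5) / (20.1 − 9.0) = 155.73 / 11.1 = 14.030 °C ≈ 14.0 °C.

14.0 °C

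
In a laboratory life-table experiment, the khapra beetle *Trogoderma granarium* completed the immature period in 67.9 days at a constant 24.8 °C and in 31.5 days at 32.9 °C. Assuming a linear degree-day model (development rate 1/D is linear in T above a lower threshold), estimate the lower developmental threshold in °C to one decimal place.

Equal thermal constants: D₁(T₁ − T_b) = D₂(T₂ − T_b).
67.9·(24.8 − T_b) = 31.5·(32.9 − T_b)
T_b = (67.9·24.8 − 31.5·32.9) / (67.9 − 31.5) = 647.57 / 36.4 = 17.790 °C ≈ 17.8 °C.

17.8 °C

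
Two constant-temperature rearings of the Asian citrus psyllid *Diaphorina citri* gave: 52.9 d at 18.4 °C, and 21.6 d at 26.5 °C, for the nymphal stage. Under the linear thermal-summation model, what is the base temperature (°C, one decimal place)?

Under the model K = D·(T − T_b), so D₁·(T₁ − T_b) = D₂·(T₂ − T_b).
52.9·(18.4 − T_b) = 21.6·(26.5 − T_b)
T_b = (52.9·18.4 − 21.6·26.5) / (52.9 − 21.6) = 400.96 / 31.3 = 12.810 °C ≈ 12.8 °C.

12.8 °C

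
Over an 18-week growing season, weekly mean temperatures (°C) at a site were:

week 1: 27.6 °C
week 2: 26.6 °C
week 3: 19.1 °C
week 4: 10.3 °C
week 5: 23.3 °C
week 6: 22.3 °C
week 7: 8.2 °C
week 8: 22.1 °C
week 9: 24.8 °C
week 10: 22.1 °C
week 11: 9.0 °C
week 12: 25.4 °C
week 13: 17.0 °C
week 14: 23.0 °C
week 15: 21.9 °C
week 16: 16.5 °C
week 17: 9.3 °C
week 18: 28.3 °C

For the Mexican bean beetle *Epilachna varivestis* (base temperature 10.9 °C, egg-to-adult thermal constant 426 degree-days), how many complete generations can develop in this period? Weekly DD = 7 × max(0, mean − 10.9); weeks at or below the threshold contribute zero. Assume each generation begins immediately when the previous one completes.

2 generations

Weekly DD (7 × max(0, T̄ − 10.9)): 116.9, 109.9, 57.4, 0.0, 86.8, 79.8, 0.0, 78.4, 97.3, 78.4, 0.0, 101.5, 42.7, 84.7, 77.0, 39.2, 0.0, 121.8.
Season total = 1171.8 DD.
Complete generations = ⌊1171.8 / 426⌋ = 2.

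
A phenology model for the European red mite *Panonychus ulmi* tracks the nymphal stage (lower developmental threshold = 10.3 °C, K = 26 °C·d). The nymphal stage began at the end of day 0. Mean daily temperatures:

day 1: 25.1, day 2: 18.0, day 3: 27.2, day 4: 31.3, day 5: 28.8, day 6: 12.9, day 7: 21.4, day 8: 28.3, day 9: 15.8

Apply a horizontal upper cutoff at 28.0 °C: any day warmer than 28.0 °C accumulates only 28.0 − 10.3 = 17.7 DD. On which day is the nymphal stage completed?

Daily DD above 10.3 °C (capped at 17.7): 14.8, 7.7, 16.9, 17.7, 17.7, 2.6, 11.1, 17.7, 5.5.
Cumulative: 14.8, 22.5, 39.4, 57.1, 74.8, 77.4, 88.5, 106.2, 111.7.
The total first reaches 26 DD on day 3.

day 3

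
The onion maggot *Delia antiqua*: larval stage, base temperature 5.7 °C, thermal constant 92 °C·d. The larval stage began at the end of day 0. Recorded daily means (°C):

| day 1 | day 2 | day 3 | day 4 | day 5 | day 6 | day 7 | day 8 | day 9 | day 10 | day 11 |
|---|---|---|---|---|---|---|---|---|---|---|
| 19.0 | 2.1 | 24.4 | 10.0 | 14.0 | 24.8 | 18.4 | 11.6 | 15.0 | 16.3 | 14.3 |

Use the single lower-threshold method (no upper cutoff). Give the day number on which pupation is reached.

Daily DD above 5.7 °C: 13.3, 0.0, 18.7, 4.3, 8.3, 19.1, 12.7, 5.9, 9.3, 10.6, 8.6.
Cumulative: 13.3, 13.3, 32.0, 36.3, 44.6, 63.7, 76.4, 82.3, 91.6, 102.2, 110.8.
The total first reaches 92 DD on day 10.

day 10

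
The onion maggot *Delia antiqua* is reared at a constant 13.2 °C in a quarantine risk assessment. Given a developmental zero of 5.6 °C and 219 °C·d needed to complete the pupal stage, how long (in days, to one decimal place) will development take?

28.8 days

Daily accumulation = 13.2 − 5.6 = 7.6 DD/day.
Duration = 219 / 7.6 = 28.816 ≈ 28.8 days.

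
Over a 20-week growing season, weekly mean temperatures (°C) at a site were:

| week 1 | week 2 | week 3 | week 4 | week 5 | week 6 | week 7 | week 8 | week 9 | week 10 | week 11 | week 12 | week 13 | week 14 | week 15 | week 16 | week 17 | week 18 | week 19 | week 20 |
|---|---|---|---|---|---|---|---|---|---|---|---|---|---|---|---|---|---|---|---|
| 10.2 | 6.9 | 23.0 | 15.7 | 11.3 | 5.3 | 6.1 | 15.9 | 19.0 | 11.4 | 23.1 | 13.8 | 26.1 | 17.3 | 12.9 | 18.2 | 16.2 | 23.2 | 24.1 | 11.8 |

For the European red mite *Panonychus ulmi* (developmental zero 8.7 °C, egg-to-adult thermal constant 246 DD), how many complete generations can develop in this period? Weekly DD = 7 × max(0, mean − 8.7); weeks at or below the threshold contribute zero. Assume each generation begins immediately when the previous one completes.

4 generations

Weekly DD (7 × max(0, T̄ − 8.7)): 10.5, 0.0, 100.1, 49.0, 18.2, 0.0, 0.0, 50.4, 72.1, 18.9, 100.8, 35.7, 121.8, 60.2, 29.4, 66.5, 52.5, 101.5, 107.8, 21.7.
Season total = 1017.1 DD.
Complete generations = ⌊1017.1 / 246⌋ = 4.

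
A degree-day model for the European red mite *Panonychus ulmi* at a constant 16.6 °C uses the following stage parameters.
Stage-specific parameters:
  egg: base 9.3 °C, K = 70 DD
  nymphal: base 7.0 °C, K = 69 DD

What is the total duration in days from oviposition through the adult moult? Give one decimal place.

16.8 days

egg: 70 / (16.6 − 9.3) = 70 / 7.3 = 9.589 d.
nymphal: 69 / (16.6 − 7.0) = 69 / 9.6 = 7.187 d.
Sum = 16.777 ≈ 16.8 days.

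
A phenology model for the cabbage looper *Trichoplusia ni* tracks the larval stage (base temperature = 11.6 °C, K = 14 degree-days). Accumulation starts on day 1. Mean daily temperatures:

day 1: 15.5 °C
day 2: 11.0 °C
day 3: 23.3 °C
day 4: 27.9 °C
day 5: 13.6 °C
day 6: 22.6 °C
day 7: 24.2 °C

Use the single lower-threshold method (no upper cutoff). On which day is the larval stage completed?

Daily DD above 11.6 °C: 3.9, 0.0, 11.7, 16.3, 2.0, 11.0, 12.6.
Cumulative: 3.9, 3.9, 15.6, 31.9, 33.9, 44.9, 57.5.
The total first reaches 14 DD on day 3.

day 3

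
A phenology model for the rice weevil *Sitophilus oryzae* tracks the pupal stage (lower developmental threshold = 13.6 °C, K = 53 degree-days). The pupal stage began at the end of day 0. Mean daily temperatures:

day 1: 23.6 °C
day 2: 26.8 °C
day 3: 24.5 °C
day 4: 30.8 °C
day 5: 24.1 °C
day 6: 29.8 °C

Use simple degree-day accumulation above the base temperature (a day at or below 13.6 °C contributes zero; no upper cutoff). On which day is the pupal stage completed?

day 5

Daily DD above 13.6 °C: 10.0, 13.2, 10.9, 17.2, 10.5, 16.2.
Cumulative: 10.0, 23.2, 34.1, 51.3, 61.8, 78.0.
The total first reaches 53 DD on day 5.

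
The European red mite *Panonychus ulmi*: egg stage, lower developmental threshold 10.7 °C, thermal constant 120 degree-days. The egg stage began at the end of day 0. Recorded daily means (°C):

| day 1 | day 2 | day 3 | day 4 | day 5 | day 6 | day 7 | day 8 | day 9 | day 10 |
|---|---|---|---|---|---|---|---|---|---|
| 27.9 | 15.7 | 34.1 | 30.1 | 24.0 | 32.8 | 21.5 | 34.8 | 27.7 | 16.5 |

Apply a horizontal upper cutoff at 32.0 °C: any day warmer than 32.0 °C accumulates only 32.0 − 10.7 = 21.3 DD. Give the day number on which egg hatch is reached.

day 8

Daily DD above 10.7 °C (capped at 21.3): 17.2, 5.0, 21.3, 19.4, 13.3, 21.3, 10.8, 21.3, 17.0, 5.8.
Cumulative: 17.2, 22.2, 43.5, 62.9, 76.2, 97.5, 108.3, 129.6, 146.6, 152.4.
The total first reaches 120 DD on day 8.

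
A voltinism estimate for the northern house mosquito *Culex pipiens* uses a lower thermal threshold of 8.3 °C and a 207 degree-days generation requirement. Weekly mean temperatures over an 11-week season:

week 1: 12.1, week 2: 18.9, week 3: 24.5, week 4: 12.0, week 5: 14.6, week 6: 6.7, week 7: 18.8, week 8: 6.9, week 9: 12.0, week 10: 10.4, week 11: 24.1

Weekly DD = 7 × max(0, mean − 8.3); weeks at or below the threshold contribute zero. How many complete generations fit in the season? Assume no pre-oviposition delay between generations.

Weekly DD (7 × max(0, T̄ − 8.3)): 26.6, 74.2, 113.4, 25.9, 44.1, 0.0, 73.5, 0.0, 25.9, 14.7, 110.6.
Season total = 508.9 DD.
Complete generations = ⌊508.9 / 207⌋ = 2.

2 generations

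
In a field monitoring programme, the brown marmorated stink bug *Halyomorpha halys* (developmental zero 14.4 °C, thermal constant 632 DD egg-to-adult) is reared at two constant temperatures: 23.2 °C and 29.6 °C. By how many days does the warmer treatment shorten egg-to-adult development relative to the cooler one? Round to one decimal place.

30.2 days

At 23.2 °C: 632 / (23.2 − 14.4) = 632 / 8.8 = 71.818 d.
At 29.6 °C: 632 / (29.6 − 14.4) = 632 / 15.2 = 41.579 d.
Difference = |71.818 − 41.579| = 30.239 ≈ 30.2 days.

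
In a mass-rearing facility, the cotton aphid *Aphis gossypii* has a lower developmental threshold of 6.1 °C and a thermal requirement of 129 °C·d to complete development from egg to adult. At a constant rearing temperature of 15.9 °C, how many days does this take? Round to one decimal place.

Daily accumulation = 15.9 − 6.1 = 9.8 DD/day.
Duration = 129 / 9.8 = 13.163 ≈ 13.2 days.

13.2 days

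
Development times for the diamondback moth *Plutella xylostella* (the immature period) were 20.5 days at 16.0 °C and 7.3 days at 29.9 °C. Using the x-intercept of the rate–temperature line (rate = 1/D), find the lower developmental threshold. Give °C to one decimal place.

8.3 °C

Under the model K = D·(T − T_b), so D₁·(T₁ − T_b) = D₂·(T₂ − T_b).
20.5·(16.0 − T_b) = 7.3·(29.9 − T_b)
T_b = (20.5·16.0 − 7.3·29.9) / (20.5 − 7.3) = 109.73 / 13.2 = 8.313 °C ≈ 8.3 °C.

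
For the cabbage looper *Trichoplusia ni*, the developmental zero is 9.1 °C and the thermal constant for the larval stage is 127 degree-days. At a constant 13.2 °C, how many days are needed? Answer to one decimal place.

31.0 days

Daily accumulation = 13.2 − 9.1 = 4.1 DD/day.
Duration = 127 / 4.1 = 30.976 ≈ 31.0 days.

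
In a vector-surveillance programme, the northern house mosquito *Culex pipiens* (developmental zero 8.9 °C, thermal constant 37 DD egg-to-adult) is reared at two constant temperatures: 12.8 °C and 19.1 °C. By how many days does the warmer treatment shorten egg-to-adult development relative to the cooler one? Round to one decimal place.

At 12.8 °C: 37 / (12.8 − 8.9) = 37 / 3.9 = 9.487 d.
At 19.1 °C: 37 / (19.1 − 8.9) = 37 / 10.2 = 3.627 d.
Difference = |9.487 − 3.627| = 5.860 ≈ 5.9 days.

5.9 days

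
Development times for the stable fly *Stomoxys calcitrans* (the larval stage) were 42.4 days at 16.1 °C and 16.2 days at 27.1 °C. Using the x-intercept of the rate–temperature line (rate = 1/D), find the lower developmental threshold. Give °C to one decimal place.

9.3 °C

Linear rate model ⇒ the product D·(T − T_b) is constant across temperatures.
42.4·(16.1 − T_b) = 16.2·(27.1 − T_b)
T_b = (42.4·16.1 − 16.2·27.1) / (42.4 − 16.2) = 243.62 / 26.2 = 9.298 °C ≈ 9.3 °C.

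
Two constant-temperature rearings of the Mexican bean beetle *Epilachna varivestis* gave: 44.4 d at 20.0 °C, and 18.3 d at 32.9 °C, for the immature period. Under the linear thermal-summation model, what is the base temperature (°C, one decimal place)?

11.0 °C

Under the model K = D·(T − T_b), so D₁·(T₁ − T_b) = D₂·(T₂ − T_b).
44.4·(20.0 − T_b) = 18.3·(32.9 − T_b)
T_b = (44.4·20.0 − 18.3·32.9) / (44.4 − 18.3) = 285.93 / 26.1 = 10.955 °C ≈ 11.0 °C.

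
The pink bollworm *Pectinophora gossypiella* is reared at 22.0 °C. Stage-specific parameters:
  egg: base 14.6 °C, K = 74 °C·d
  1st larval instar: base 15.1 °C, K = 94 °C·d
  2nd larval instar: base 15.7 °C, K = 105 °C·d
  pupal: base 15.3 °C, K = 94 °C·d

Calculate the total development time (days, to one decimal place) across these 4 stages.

54.3 days

egg: 74 / (22.0 − 14.6) = 74 / 7.4 = 10.000 d.
1st larval instar: 94 / (22.0 − 15.1) = 94 / 6.9 = 13.623 d.
2nd larval instar: 105 / (22.0 − 15.7) = 105 / 6.3 = 16.667 d.
pupal: 94 / (22.0 − 15.3) = 94 / 6.7 = 14.030 d.
Sum = 54.320 ≈ 54.3 days.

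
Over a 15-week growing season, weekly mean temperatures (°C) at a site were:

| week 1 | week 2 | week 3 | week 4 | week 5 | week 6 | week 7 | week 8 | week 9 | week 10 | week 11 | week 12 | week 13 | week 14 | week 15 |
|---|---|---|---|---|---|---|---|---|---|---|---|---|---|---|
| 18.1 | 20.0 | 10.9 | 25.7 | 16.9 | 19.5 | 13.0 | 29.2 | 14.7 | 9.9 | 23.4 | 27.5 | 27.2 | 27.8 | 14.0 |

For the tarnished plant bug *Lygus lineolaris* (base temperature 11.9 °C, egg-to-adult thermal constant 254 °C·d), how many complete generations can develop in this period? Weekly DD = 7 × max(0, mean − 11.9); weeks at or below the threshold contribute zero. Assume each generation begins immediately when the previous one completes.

Weekly DD (7 × max(0, T̄ − 11.9)): 43.4, 56.7, 0.0, 96.6, 35.0, 53.2, 7.7, 121.1, 19.6, 0.0, 80.5, 109.2, 107.1, 111.3, 14.7.
Season total = 856.1 DD.
Complete generations = ⌊856.1 / 254⌋ = 3.

3 generations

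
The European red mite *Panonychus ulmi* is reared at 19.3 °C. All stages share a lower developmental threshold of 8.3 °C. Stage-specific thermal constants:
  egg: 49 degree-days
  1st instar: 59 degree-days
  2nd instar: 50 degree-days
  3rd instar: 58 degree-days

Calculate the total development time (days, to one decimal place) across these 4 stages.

Daily accumulation at 19.3 °C = 19.3 − 8.3 = 11.0 DD/day.
Total K = 49 + 59 + 50 + 58 = 216 DD.
Total duration = 216 / 11.0 = 19.636 ≈ 19.6 days.

19.6 days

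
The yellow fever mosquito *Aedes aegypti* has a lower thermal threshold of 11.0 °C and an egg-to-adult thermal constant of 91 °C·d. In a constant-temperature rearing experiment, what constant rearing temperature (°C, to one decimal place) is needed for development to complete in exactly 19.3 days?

15.7 °C

Required daily accumulation = 91 / 19.3 = 4.715 DD/day.
T = T_base + 4.715 = 11.0 + 4.715 = 15.715 ≈ 15.7 °C.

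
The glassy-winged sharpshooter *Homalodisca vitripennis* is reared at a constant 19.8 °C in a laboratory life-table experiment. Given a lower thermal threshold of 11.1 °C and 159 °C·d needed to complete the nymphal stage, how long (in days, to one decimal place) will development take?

18.3 days

Daily accumulation = 19.8 − 11.1 = 8.7 DD/day.
Duration = 159 / 8.7 = 18.276 ≈ 18.3 days.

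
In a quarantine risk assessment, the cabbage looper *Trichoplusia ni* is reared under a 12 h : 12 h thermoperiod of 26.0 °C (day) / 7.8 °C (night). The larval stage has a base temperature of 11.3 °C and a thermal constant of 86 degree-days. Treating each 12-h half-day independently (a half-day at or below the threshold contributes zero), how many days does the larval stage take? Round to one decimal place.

11.7 days

Day half: max(0, 26.0 − 11.3) × 0.5 = 14.7 × 0.5 = 7.35 DD.
Night half: max(0, 7.8 − 11.3) × 0.5 = 0.0 × 0.5 = 0.00 DD.
Per 24 h: 7.35 DD/day.
Duration = 86 / 7.35 = 11.701 ≈ 11.7 days.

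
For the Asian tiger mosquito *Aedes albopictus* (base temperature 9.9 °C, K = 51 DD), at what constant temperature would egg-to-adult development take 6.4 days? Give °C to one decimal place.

Required daily accumulation = 51 / 6.4 = 7.969 DD/day.
T = T_base + 7.969 = 9.9 + 7.969 = 17.869 ≈ 17.9 °C.

17.9 °C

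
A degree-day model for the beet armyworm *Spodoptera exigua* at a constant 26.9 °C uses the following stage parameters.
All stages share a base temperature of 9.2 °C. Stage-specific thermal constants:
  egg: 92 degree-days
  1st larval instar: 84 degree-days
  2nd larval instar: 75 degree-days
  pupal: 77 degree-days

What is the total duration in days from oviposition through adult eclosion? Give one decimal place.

18.5 days

Daily accumulation at 26.9 °C = 26.9 − 9.2 = 17.7 DD/day.
Total K = 92 + 84 + 75 + 77 = 328 DD.
Total duration = 328 / 17.7 = 18.531 ≈ 18.5 days.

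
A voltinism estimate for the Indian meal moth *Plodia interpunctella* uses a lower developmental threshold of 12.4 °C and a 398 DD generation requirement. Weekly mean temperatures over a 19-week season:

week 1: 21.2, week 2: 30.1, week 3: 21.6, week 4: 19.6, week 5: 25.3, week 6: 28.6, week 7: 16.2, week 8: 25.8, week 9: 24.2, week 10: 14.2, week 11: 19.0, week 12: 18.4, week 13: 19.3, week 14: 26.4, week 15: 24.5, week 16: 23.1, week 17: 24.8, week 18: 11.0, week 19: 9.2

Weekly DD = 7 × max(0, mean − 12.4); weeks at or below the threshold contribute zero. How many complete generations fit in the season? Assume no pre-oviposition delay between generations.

Weekly DD (7 × max(0, T̄ − 12.4)): 61.6, 123.9, 64.4, 50.4, 90.3, 113.4, 26.6, 93.8, 82.6, 12.6, 46.2, 42.0, 48.3, 98.0, 84.7, 74.9, 86.8, 0.0, 0.0.
Season total = 1200.5 DD.
Complete generations = ⌊1200.5 / 398⌋ = 3.

3 generations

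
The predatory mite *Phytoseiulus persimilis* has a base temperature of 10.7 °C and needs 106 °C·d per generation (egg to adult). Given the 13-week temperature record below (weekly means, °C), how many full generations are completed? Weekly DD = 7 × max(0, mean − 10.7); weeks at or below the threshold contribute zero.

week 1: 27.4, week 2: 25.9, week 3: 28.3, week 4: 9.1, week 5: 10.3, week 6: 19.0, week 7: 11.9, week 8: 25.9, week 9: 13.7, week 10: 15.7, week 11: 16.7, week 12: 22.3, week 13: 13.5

Weekly DD (7 × max(0, T̄ − 10.7)): 116.9, 106.4, 123.2, 0.0, 0.0, 58.1, 8.4, 106.4, 21.0, 35.0, 42.0, 81.2, 19.6.
Season total = 718.2 DD.
Complete generations = ⌊718.2 / 106⌋ = 6.

6 generations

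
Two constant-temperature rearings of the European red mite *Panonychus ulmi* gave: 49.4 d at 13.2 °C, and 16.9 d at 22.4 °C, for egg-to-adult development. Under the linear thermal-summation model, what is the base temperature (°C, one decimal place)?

8.4 °C

Linear rate model ⇒ the product D·(T − T_b) is constant across temperatures.
49.4·(13.2 − T_b) = 16.9·(22.4 − T_b)
T_b = (49.4·13.2 − 16.9·22.4) / (49.4 − 16.9) = 273.52 / 32.5 = 8.416 °C ≈ 8.4 °C.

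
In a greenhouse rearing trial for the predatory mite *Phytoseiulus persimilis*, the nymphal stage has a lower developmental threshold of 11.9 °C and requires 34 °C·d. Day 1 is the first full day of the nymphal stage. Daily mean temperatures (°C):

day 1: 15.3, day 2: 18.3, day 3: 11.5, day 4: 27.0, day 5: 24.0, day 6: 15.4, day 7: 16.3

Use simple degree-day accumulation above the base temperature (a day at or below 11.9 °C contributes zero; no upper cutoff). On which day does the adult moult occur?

day 5

Daily DD above 11.9 °C: 3.4, 6.4, 0.0, 15.1, 12.1, 3.5, 4.4.
Cumulative: 3.4, 9.8, 9.8, 24.9, 37.0, 40.5, 44.9.
The total first reaches 34 DD on day 5.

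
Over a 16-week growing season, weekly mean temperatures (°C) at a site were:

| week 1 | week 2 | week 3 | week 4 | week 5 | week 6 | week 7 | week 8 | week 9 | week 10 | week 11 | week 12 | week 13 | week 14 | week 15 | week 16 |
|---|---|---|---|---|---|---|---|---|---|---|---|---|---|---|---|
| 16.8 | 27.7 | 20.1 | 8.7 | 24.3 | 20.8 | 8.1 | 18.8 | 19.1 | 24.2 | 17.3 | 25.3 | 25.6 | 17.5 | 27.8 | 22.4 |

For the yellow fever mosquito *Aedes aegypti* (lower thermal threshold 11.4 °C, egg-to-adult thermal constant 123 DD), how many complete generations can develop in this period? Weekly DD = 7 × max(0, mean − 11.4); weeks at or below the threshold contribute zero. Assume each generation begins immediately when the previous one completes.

8 generations

Weekly DD (7 × max(0, T̄ − 11.4)): 37.8, 114.1, 60.9, 0.0, 90.3, 65.8, 0.0, 51.8, 53.9, 89.6, 41.3, 97.3, 99.4, 42.7, 114.8, 77.0.
Season total = 1036.7 DD.
Complete generations = ⌊1036.7 / 123⌋ = 8.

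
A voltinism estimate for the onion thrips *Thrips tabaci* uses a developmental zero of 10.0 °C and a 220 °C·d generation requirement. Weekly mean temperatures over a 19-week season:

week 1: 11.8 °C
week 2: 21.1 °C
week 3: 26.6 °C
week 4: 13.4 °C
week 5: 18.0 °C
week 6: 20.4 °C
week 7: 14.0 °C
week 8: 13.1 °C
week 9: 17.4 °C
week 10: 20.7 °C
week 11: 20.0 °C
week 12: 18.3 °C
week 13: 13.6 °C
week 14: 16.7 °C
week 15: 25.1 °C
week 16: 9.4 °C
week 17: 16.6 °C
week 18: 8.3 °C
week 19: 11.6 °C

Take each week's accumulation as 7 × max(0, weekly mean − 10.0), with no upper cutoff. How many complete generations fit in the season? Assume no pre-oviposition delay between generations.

Weekly DD (7 × max(0, T̄ − 10.0)): 12.6, 77.7, 116.2, 23.8, 56.0, 72.8, 28.0, 21.7, 51.8, 74.9, 70.0, 58.1, 25.2, 46.9, 105.7, 0.0, 46.2, 0.0, 11.2.
Season total = 898.8 DD.
Complete generations = ⌊898.8 / 220⌋ = 4.

4 generations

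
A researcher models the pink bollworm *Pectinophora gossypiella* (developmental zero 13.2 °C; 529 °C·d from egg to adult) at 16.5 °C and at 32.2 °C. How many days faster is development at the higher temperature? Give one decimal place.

132.5 days

At 16.5 °C: 529 / (16.5 − 13.2) = 529 / 3.3 = 160.303 d.
At 32.2 °C: 529 / (32.2 − 13.2) = 529 / 19.0 = 27.842 d.
Difference = |160.303 − 27.842| = 132.461 ≈ 132.5 days.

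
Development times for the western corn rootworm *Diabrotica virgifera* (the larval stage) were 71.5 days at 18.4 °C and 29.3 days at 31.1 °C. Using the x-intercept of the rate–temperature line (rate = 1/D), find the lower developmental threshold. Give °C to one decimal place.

Equal thermal constants: D₁(T₁ − T_b) = D₂(T₂ − T_b).
71.5·(18.4 − T_b) = 29.3·(31.1 − T_b)
T_b = (71.5·18.4 − 29.3·31.1) / (71.5 − 29.3) = 404.37 / 42.2 = 9.582 °C ≈ 9.6 °C.

9.6 °C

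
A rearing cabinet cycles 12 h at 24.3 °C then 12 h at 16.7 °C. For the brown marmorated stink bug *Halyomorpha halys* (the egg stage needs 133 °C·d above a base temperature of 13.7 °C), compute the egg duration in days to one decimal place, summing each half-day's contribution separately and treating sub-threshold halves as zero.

Day half: max(0, 24.3 − 13.7) × 0.5 = 10.6 × 0.5 = 5.30 DD.
Night half: max(0, 16.7 − 13.7) × 0.5 = 3.0 × 0.5 = 1.50 DD.
Per 24 h: 6.80 DD/day.
Duration = 133 / 6.80 = 19.559 ≈ 19.6 days.

19.6 days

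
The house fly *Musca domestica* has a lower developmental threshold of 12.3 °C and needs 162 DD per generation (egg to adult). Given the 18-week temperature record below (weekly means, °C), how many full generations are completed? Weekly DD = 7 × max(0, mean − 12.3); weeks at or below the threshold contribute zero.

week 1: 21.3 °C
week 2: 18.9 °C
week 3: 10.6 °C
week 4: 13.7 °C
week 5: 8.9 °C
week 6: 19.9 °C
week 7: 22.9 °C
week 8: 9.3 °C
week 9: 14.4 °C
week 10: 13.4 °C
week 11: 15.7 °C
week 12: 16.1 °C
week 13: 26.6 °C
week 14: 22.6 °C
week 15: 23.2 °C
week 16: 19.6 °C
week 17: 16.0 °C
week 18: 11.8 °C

Weekly DD (7 × max(0, T̄ − 12.3)): 63.0, 46.2, 0.0, 9.8, 0.0, 53.2, 74.2, 0.0, 14.7, 7.7, 23.8, 26.6, 100.1, 72.1, 76.3, 51.1, 25.9, 0.0.
Season total = 644.7 DD.
Complete generations = ⌊644.7 / 162⌋ = 3.

3 generations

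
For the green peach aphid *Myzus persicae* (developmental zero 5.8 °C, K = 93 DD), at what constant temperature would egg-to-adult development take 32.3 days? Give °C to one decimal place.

Required daily accumulation = 93 / 32.3 = 2.879 DD/day.
T = T_base + 2.879 = 5.8 + 2.879 = 8.679 ≈ 8.7 °C.

8.7 °C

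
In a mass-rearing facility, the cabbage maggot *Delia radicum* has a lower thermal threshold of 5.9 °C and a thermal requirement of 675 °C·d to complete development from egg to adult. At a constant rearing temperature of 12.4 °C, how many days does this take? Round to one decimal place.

103.8 days

Daily accumulation = 12.4 − 5.9 = 6.5 DD/day.
Duration = 675 / 6.5 = 103.846 ≈ 103.8 days.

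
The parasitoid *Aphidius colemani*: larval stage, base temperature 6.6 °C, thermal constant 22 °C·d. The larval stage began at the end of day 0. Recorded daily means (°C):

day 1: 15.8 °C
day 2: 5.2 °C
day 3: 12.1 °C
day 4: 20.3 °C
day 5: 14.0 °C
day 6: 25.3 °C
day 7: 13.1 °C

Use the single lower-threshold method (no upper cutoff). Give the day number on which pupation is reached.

day 4

Daily DD above 6.6 °C: 9.2, 0.0, 5.5, 13.7, 7.4, 18.7, 6.5.
Cumulative: 9.2, 9.2, 14.7, 28.4, 35.8, 54.5, 61.0.
The total first reaches 22 DD on day 4.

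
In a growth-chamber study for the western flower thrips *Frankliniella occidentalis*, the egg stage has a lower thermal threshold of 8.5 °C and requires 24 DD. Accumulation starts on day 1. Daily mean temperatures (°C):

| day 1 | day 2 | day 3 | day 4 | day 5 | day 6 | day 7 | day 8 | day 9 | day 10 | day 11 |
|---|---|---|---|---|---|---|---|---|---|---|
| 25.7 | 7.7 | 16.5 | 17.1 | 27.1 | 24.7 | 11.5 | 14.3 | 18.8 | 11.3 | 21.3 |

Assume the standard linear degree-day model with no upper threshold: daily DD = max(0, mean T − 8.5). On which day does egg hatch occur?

day 3

Daily DD above 8.5 °C: 17.2, 0.0, 8.0, 8.6, 18.6, 16.2, 3.0, 5.8, 10.3, 2.8, 12.8.
Cumulative: 17.2, 17.2, 25.2, 33.8, 52.4, 68.6, 71.6, 77.4, 87.7, 90.5, 103.3.
The total first reaches 24 DD on day 3.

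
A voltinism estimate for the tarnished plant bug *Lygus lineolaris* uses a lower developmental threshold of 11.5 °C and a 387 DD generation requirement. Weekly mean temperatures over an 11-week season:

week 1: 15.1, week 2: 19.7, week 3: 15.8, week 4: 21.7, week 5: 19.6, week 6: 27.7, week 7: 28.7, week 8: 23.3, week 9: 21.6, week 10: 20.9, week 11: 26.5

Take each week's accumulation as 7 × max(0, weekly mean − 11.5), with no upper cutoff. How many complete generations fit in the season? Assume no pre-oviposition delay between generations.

2 generations

Weekly DD (7 × max(0, T̄ − 11.5)): 25.2, 57.4, 30.1, 71.4, 56.7, 113.4, 120.4, 82.6, 70.7, 65.8, 105.0.
Season total = 798.7 DD.
Complete generations = ⌊798.7 / 387⌋ = 2.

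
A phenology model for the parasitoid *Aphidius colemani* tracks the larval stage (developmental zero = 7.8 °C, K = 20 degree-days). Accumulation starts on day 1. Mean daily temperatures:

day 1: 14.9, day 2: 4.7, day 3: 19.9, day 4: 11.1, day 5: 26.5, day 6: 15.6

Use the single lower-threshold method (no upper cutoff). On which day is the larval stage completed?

Daily DD above 7.8 °C: 7.1, 0.0, 12.1, 3.3, 18.7, 7.8.
Cumulative: 7.1, 7.1, 19.2, 22.5, 41.2, 49.0.
The total first reaches 20 DD on day 4.

day 4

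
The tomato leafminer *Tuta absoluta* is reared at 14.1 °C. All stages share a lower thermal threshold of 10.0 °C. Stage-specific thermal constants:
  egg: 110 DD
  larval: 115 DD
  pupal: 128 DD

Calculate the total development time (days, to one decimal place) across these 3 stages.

Daily accumulation at 14.1 °C = 14.1 − 10.0 = 4.1 DD/day.
Total K = 110 + 115 + 128 = 353 DD.
Total duration = 353 / 4.1 = 86.098 ≈ 86.1 days.

86.1 days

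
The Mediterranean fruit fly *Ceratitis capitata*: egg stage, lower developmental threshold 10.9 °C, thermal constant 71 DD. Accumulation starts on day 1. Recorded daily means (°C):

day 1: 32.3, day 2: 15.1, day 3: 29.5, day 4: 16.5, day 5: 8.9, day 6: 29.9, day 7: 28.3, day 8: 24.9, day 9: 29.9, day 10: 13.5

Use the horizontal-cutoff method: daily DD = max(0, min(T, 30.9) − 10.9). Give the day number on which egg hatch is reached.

Daily DD above 10.9 °C (capped at 20.0): 20.0, 4.2, 18.6, 5.6, 0.0, 19.0, 17.4, 14.0, 19.0, 2.6.
Cumulative: 20.0, 24.2, 42.8, 48.4, 48.4, 67.4, 84.8, 98.8, 117.8, 120.4.
The total first reaches 71 DD on day 7.

day 7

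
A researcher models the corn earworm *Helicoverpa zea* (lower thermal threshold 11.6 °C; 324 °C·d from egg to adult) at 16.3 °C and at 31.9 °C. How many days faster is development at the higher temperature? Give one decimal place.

At 16.3 °C: 324 / (16.3 − 11.6) = 324 / 4.7 = 68.936 d.
At 31.9 °C: 324 / (31.9 − 11.6) = 324 / 20.3 = 15.961 d.
Difference = |68.936 − 15.961| = 52.976 ≈ 53.0 days.

53.0 days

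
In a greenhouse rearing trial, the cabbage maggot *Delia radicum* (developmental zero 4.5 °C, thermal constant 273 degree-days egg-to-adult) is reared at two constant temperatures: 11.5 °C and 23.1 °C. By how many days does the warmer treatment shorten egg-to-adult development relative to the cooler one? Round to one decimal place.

24.3 days

At 11.5 °C: 273 / (11.5 − 4.5) = 273 / 7.0 = 39.000 d.
At 23.1 °C: 273 / (23.1 − 4.5) = 273 / 18.6 = 14.677 d.
Difference = |39.000 − 14.677| = 24.323 ≈ 24.3 days.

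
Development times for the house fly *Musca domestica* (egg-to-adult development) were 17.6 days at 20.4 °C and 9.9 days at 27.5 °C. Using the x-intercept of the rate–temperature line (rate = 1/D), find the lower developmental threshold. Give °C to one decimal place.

Linear rate model ⇒ the product D·(T − T_b) is constant across temperatures.
17.6·(20.4 − T_b) = 9.9·(27.5 − T_b)
T_b = (17.6·20.4 − 9.9·27.5) / (17.6 − 9.9) = 86.79 / 7.7 = 11.271 °C ≈ 11.3 °C.

11.3 °C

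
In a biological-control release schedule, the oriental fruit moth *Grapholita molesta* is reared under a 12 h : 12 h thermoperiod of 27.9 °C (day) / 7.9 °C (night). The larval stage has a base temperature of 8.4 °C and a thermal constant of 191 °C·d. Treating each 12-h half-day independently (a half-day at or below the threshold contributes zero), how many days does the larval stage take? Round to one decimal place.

19.6 days

Day half: max(0, 27.9 − 8.4) × 0.5 = 19.5 × 0.5 = 9.75 DD.
Night half: max(0, 7.9 − 8.4) × 0.5 = 0.0 × 0.5 = 0.00 DD.
Per 24 h: 9.75 DD/day.
Duration = 191 / 9.75 = 19.590 ≈ 19.6 days.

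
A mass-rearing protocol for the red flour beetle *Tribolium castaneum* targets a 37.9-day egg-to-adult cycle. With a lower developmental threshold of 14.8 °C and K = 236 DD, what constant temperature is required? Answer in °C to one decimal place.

21.0 °C

Required daily accumulation = 236 / 37.9 = 6.227 DD/day.
T = T_base + 6.227 = 14.8 + 6.227 = 21.027 ≈ 21.0 °C.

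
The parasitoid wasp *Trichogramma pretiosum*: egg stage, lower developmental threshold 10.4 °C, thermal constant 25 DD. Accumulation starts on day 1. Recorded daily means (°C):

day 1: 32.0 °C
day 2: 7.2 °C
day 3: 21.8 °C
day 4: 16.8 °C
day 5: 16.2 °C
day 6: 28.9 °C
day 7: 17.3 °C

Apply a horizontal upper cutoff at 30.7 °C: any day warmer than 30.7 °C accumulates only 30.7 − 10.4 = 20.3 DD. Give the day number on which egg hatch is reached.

day 3

Daily DD above 10.4 °C (capped at 20.3): 20.3, 0.0, 11.4, 6.4, 5.8, 18.5, 6.9.
Cumulative: 20.3, 20.3, 31.7, 38.1, 43.9, 62.4, 69.3.
The total first reaches 25 DD on day 3.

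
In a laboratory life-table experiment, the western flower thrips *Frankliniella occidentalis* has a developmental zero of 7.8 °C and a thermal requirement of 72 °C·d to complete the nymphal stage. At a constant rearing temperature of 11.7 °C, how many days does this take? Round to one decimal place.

18.5 days

Daily accumulation = 11.7 − 7.8 = 3.9 DD/day.
Duration = 72 / 3.9 = 18.462 ≈ 18.5 days.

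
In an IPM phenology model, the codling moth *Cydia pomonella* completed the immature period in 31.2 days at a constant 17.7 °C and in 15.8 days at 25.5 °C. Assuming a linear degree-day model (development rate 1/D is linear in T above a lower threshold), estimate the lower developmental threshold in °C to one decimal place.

9.7 °C

Linear rate model ⇒ the product D·(T − T_b) is constant across temperatures.
31.2·(17.7 − T_b) = 15.8·(25.5 − T_b)
T_b = (31.2·17.7 − 15.8·25.5) / (31.2 − 15.8) = 149.34 / 15.4 = 9.697 °C ≈ 9.7 °C.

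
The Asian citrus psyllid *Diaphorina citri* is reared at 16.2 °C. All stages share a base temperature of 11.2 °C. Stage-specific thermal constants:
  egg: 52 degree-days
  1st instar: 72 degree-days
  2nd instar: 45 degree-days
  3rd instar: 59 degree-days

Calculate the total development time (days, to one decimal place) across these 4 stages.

Daily accumulation at 16.2 °C = 16.2 − 11.2 = 5.0 DD/day.
Total K = 52 + 72 + 45 + 59 = 228 DD.
Total duration = 228 / 5.0 = 45.600 ≈ 45.6 days.

45.6 days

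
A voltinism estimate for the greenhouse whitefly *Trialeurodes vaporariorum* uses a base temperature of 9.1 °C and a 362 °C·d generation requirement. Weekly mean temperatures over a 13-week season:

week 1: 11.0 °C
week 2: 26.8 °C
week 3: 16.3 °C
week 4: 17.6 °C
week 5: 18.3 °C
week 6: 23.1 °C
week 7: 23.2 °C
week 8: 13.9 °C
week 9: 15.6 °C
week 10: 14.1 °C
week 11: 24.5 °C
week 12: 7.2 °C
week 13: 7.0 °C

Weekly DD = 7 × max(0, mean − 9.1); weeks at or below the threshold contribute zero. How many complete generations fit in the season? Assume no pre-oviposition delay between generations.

Weekly DD (7 × max(0, T̄ − 9.1)): 13.3, 123.9, 50.4, 59.5, 64.4, 98.0, 98.7, 33.6, 45.5, 35.0, 107.8, 0.0, 0.0.
Season total = 730.1 DD.
Complete generations = ⌊730.1 / 362⌋ = 2.

2 generations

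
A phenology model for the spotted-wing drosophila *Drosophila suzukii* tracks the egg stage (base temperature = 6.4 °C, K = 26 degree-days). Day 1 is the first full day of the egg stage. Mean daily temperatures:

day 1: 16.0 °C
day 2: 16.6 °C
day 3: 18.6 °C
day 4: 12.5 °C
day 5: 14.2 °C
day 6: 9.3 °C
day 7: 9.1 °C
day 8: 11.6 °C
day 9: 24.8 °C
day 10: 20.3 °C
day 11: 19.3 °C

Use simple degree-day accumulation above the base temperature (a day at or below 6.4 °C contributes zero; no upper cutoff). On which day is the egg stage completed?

day 3

Daily DD above 6.4 °C: 9.6, 10.2, 12.2, 6.1, 7.8, 2.9, 2.7, 5.2, 18.4, 13.9, 12.9.
Cumulative: 9.6, 19.8, 32.0, 38.1, 45.9, 48.8, 51.5, 56.7, 75.1, 89.0, 101.9.
The total first reaches 26 DD on day 3.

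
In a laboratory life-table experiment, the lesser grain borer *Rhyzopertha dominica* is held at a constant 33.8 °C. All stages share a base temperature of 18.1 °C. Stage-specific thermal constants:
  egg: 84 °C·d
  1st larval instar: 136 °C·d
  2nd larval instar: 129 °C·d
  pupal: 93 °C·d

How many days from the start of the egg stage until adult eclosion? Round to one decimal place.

28.2 days

Daily accumulation at 33.8 °C = 33.8 − 18.1 = 15.7 DD/day.
Total K = 84 + 136 + 129 + 93 = 442 DD.
Total duration = 442 / 15.7 = 28.153 ≈ 28.2 days.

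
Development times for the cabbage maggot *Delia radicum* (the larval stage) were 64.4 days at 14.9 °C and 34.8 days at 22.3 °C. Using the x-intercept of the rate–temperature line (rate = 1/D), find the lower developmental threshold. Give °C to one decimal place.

6.2 °C

Under the model K = D·(T − T_b), so D₁·(T₁ − T_b) = D₂·(T₂ − T_b).
64.4·(14.9 − T_b) = 34.8·(22.3 − T_b)
T_b = (64.4·14.9 − 34.8·22.3) / (64.4 − 34.8) = 183.52 / 29.6 = 6.200 °C ≈ 6.2 °C.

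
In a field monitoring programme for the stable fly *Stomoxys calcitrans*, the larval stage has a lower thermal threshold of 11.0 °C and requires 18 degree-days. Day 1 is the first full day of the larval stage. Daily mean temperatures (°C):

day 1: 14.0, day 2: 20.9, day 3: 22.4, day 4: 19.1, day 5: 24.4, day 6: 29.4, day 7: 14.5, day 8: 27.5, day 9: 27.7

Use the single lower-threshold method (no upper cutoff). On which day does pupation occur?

Daily DD above 11.0 °C: 3.0, 9.9, 11.4, 8.1, 13.4, 18.4, 3.5, 16.5, 16.7.
Cumulative: 3.0, 12.9, 24.3, 32.4, 45.8, 64.2, 67.7, 84.2, 100.9.
The total first reaches 18 DD on day 3.

day 3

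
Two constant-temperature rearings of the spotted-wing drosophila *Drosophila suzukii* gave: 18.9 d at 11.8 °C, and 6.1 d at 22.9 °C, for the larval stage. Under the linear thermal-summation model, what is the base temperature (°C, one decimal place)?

Under the model K = D·(T − T_b), so D₁·(T₁ − T_b) = D₂·(T₂ − T_b).
18.9·(11.8 − T_b) = 6.1·(22.9 − T_b)
T_b = (18.9·11.8 − 6.1·22.9) / (18.9 − 6.1) = 83.33 / 12.8 = 6.510 °C ≈ 6.5 °C.

6.5 °C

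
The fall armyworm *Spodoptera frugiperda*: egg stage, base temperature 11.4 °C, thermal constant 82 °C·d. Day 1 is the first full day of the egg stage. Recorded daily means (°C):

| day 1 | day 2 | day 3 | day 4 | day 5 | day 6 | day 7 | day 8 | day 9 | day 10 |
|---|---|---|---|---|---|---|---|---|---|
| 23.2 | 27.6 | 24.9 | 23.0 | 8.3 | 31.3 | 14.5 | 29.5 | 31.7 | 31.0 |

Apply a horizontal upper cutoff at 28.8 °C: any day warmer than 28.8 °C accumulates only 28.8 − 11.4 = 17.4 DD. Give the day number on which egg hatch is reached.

day 8

Daily DD above 11.4 °C (capped at 17.4): 11.8, 16.2, 13.5, 11.6, 0.0, 17.4, 3.1, 17.4, 17.4, 17.4.
Cumulative: 11.8, 28.0, 41.5, 53.1, 53.1, 70.5, 73.6, 91.0, 108.4, 125.8.
The total first reaches 82 DD on day 8.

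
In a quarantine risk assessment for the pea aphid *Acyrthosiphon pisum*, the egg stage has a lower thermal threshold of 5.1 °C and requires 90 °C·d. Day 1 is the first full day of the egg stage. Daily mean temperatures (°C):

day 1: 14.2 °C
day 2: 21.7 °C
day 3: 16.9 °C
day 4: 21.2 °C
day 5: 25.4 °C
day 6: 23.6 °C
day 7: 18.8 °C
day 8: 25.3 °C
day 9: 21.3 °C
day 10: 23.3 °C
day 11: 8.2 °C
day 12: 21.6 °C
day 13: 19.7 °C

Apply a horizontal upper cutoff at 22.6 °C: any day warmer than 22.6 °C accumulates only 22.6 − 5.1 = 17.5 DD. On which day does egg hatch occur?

Daily DD above 5.1 °C (capped at 17.5): 9.1, 16.6, 11.8, 16.1, 17.5, 17.5, 13.7, 17.5, 16.2, 17.5, 3.1, 16.5, 14.6.
Cumulative: 9.1, 25.7, 37.5, 53.6, 71.1, 88.6, 102.3, 119.8, 136.0, 153.5, 156.6, 173.1, 187.7.
The total first reaches 90 DD on day 7.

day 7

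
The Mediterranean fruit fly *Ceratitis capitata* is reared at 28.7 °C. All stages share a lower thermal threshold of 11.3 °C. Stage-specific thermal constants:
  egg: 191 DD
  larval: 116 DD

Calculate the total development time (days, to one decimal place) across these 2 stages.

Daily accumulation at 28.7 °C = 28.7 − 11.3 = 17.4 DD/day.
Total K = 191 + 116 = 307 DD.
Total duration = 307 / 17.4 = 17.644 ≈ 17.6 days.

17.6 days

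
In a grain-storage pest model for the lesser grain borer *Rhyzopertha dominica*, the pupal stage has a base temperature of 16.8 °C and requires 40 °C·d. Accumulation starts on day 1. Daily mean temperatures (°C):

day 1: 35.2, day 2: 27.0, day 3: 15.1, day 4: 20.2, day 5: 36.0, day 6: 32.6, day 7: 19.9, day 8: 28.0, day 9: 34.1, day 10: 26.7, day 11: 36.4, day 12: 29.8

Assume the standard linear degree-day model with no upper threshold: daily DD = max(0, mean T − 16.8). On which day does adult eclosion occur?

Daily DD above 16.8 °C: 18.4, 10.2, 0.0, 3.4, 19.2, 15.8, 3.1, 11.2, 17.3, 9.9, 19.6, 13.0.
Cumulative: 18.4, 28.6, 28.6, 32.0, 51.2, 67.0, 70.1, 81.3, 98.6, 108.5, 128.1, 141.1.
The total first reaches 40 DD on day 5.

day 5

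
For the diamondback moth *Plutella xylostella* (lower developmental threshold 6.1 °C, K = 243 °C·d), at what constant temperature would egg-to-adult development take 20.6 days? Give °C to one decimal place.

Required daily accumulation = 243 / 20.6 = 11.796 DD/day.
T = T_base + 11.796 = 6.1 + 11.796 = 17.896 ≈ 17.9 °C.

17.9 °C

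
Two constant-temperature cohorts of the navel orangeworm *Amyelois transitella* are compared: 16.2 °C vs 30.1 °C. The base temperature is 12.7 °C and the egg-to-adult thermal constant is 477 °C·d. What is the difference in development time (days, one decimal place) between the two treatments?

At 16.2 °C: 477 / (16.2 − 12.7) = 477 / 3.5 = 136.286 d.
At 30.1 °C: 477 / (30.1 − 12.7) = 477 / 17.4 = 27.414 d.
Difference = |136.286 − 27.414| = 108.872 ≈ 108.9 days.

108.9 days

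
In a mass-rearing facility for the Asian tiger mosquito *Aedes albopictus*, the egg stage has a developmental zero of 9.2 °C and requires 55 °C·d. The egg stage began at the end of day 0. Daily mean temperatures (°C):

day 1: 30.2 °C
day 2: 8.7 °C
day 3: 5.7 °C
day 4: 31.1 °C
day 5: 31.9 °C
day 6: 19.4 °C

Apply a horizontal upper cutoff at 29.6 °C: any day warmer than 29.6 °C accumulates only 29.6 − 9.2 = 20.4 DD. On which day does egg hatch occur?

Daily DD above 9.2 °C (capped at 20.4): 20.4, 0.0, 0.0, 20.4, 20.4, 10.2.
Cumulative: 20.4, 20.4, 20.4, 40.8, 61.2, 71.4.
The total first reaches 55 DD on day 5.

day 5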